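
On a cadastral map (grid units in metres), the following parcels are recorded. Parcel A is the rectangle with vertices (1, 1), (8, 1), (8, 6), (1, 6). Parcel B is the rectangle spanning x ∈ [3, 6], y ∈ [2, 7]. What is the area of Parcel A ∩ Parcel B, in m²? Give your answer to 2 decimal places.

12.00

|Parcel A∩Parcel B|: x∈[3,6], y∈[2,6] → 3·4 = 12.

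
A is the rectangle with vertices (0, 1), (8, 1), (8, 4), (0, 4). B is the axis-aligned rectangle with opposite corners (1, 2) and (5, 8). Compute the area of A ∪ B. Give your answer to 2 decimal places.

By inclusion–exclusion:
Individual areas: |A| = 24, |B| = 24.
|A∩B|: x∈[1,5], y∈[2,4] → 4·2 = 8.
|A ∪ B| = 48 − 8 = 40.00.

40.00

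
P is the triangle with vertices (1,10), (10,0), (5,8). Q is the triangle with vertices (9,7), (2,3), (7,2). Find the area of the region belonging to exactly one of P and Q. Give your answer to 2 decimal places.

19.81

|P| = 11, |Q| = 13.5, |P∩Q| = 2.3455.
|P △ Q| = |P| + |Q| − 2·|P∩Q| = 11 + 13.5 − 4.6909 = 19.81.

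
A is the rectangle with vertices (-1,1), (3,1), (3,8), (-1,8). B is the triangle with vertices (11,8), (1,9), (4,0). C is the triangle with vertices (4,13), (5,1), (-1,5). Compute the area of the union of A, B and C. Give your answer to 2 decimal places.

By inclusion–exclusion:
Individual areas: |A| = 28, |B| = 43.5, |C| = 34.
|A∩B| = 4.1667.
|A∩C| = 14.5208.
|B∩C| = 17.221.
|A∩B∩C| = 4.1667.
|A ∪ B ∪ C| = 105.5 − 35.9085 + 4.1667 = 73.76.

73.76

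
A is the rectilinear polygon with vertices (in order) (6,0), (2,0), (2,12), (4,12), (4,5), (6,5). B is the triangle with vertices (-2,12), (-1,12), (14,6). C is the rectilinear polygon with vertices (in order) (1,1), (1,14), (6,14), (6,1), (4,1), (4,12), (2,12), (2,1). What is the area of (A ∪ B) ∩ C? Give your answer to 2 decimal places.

8.76

|A ∪ B| = 36.45.
|(A ∪ B) ∩ C| = 8.76.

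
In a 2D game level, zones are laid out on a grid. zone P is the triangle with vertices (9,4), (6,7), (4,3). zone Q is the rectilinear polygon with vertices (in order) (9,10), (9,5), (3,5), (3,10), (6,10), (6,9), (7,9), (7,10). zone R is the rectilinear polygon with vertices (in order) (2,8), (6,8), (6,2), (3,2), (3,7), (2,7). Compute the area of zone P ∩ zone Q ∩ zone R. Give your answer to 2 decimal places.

The intersection is the polygon with vertices (5,5), (6,7), (6,5).
By the shoelace formula its area is 1.00.

1.00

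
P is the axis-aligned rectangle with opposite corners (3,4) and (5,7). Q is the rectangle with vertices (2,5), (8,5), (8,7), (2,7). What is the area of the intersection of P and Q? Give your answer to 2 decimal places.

|P∩Q|: x∈[3,5], y∈[5,7] → 2·2 = 4.

4.00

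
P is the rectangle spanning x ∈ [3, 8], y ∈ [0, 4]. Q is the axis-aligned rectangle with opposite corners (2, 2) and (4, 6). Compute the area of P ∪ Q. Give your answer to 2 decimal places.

26.00

By inclusion–exclusion:
Individual areas: |P| = 20, |Q| = 8.
|P∩Q|: x∈[3,4], y∈[2,4] → 1·2 = 2.
|P ∪ Q| = 28 − 2 = 26.00.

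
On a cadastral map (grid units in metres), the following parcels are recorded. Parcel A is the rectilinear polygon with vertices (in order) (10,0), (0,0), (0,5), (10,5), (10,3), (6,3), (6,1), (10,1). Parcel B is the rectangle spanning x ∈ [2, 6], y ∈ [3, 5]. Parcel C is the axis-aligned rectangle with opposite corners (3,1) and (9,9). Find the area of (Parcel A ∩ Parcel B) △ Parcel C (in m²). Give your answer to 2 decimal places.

44.00

|Parcel A ∩ Parcel B| = 8.
|(Parcel A ∩ Parcel B) ∩ Parcel C| = 6.
|(Parcel A ∩ Parcel B) △ Parcel C| = 8 + 48 − 12 = 44.00.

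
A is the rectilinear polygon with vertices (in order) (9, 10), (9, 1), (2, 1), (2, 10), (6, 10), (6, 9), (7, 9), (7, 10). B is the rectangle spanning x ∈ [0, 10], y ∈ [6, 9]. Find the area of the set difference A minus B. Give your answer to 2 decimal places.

41.00

|A| = 62, |A∩B| = 21.
|A ∖ B| = |A| − |A∩B| = 62 − 21 = 41.00.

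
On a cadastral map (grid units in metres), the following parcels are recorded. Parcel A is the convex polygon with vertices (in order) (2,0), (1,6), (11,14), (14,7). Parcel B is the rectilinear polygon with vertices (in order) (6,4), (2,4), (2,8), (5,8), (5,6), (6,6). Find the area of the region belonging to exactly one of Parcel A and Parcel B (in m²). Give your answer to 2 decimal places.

74.30

|Parcel A| = 86.5, |Parcel B| = 14, |Parcel A∩Parcel B| = 13.1.
|Parcel A △ Parcel B| = |Parcel A| + |Parcel B| − 2·|Parcel A∩Parcel B| = 86.5 + 14 − 26.2 = 74.30.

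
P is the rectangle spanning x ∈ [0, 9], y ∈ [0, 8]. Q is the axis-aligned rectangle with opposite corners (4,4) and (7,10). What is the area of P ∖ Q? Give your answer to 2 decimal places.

|P∩Q|: x∈[4,7], y∈[4,8] → 3·4 = 12.
|P| = 72.
|P ∖ Q| = |P| − |P∩Q| = 72 − 12 = 60.00.

60.00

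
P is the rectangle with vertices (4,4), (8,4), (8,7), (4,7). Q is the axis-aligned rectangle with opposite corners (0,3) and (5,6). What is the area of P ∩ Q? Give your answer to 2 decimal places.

|P∩Q|: x∈[4,5], y∈[4,6] → 1·2 = 2.

2.00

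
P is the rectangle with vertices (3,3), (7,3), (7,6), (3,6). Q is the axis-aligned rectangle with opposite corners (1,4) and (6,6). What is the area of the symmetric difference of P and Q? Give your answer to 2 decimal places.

10.00

|P∩Q|: x∈[3,6], y∈[4,6] → 3·2 = 6.
|P △ Q| = |P| + |Q| − 2·|P∩Q| = 12 + 10 − 12 = 10.00.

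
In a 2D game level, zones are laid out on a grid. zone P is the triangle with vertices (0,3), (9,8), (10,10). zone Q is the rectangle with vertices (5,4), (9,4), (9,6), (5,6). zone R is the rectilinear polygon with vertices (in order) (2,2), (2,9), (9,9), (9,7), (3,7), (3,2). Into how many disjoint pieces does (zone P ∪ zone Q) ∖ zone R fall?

3

(zone P ∪ zone Q) ∖ zone R splits into 3 disjoint pieces (area 0.2889, area 10.277, area 0.7143).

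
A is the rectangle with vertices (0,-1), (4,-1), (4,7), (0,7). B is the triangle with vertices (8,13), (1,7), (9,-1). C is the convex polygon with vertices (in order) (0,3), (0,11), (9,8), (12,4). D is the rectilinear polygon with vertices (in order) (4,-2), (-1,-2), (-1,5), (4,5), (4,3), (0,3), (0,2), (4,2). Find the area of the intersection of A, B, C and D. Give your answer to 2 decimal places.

0.50

The intersection is the polygon with vertices (3,5), (4,5), (4,4).
By the shoelace formula its area is 0.50.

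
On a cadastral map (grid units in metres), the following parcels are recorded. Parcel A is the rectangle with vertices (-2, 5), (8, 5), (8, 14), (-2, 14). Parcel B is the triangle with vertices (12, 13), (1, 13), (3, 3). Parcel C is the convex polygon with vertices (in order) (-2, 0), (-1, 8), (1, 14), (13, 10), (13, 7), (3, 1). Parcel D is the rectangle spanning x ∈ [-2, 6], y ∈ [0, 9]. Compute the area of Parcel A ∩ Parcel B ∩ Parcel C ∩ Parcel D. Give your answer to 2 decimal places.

14.40

The intersection is the polygon with vertices (2.6,5), (1.8,9), (6,9), (6,6.333), (4.8,5).
By the shoelace formula its area is 14.40.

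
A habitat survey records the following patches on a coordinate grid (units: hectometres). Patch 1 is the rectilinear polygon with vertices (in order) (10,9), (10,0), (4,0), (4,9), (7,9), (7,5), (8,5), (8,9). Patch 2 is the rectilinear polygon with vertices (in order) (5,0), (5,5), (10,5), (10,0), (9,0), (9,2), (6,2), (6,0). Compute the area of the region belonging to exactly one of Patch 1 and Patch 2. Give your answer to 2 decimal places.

|Patch 1| = 50, |Patch 2| = 19, |Patch 1∩Patch 2| = 19.
|Patch 1 △ Patch 2| = |Patch 1| + |Patch 2| − 2·|Patch 1∩Patch 2| = 50 + 19 − 38 = 31.00.

31.00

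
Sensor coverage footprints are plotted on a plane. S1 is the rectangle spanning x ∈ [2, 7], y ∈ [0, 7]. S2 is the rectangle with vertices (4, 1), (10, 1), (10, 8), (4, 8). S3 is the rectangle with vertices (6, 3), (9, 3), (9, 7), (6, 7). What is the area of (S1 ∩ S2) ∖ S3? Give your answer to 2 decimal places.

14.00

|S1 ∩ S2| = 18.
|(S1 ∩ S2) ∩ S3| = 4.
|(S1 ∩ S2) ∖ S3| = 18 − 4 = 14.00.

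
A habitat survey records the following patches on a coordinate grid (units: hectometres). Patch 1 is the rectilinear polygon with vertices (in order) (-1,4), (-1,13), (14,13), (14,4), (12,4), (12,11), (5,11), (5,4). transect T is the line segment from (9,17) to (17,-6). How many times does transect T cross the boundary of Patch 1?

The segment meets the boundary at (13.522,4), (12,8.375), (11.087,11), (10.391,13).

4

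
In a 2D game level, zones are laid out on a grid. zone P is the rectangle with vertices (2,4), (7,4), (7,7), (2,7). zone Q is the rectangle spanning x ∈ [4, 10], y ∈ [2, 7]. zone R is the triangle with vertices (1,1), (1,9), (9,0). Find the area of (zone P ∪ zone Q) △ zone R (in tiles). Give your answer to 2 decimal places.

|zone P ∪ zone Q| = 36.
|(zone P ∪ zone Q) ∩ zone R| = 11.
|(zone P ∪ zone Q) △ zone R| = 36 + 32 − 22 = 46.00.

46.00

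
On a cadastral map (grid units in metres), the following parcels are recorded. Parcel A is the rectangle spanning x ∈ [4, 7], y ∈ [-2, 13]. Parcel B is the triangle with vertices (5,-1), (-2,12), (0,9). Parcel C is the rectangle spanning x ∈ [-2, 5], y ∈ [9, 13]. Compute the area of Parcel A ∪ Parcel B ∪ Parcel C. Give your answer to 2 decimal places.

70.85

By inclusion–exclusion:
Individual areas: |Parcel A| = 45, |Parcel B| = 2.5, |Parcel C| = 28.
|Parcel A∩Parcel B| = 0.0714.
|Parcel A∩Parcel C|: x∈[4,5], y∈[9,13] → 1·4 = 4.
|Parcel B∩Parcel C| = 0.5769.
|Parcel A∩Parcel B∩Parcel C| = 0.
|Parcel A ∪ Parcel B ∪ Parcel C| = 75.5 − 4.6484 + 0 = 70.85.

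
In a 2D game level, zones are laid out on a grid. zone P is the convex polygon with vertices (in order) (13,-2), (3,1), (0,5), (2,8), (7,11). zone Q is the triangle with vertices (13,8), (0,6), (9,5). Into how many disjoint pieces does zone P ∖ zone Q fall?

zone P ∖ zone Q splits into 2 disjoint pieces (area 54.0468, area 18.4184).

2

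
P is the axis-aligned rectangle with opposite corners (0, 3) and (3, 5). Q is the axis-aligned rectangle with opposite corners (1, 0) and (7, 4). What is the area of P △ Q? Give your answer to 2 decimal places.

26.00

|P∩Q|: x∈[1,3], y∈[3,4] → 2·1 = 2.
|P △ Q| = |P| + |Q| − 2·|P∩Q| = 6 + 24 − 4 = 26.00.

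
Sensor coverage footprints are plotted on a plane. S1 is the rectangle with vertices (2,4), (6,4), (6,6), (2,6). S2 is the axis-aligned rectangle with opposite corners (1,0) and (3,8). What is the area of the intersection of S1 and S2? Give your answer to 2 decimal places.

2.00

|S1∩S2|: x∈[2,3], y∈[4,6] → 1·2 = 2.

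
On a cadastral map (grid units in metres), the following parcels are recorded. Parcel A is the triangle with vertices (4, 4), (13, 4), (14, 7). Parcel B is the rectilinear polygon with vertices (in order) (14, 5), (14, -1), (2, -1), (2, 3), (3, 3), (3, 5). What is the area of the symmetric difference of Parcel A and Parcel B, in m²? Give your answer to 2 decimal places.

68.50

|Parcel A| = 13.5, |Parcel B| = 70, |Parcel A∩Parcel B| = 7.5.
|Parcel A △ Parcel B| = |Parcel A| + |Parcel B| − 2·|Parcel A∩Parcel B| = 13.5 + 70 − 15 = 68.50.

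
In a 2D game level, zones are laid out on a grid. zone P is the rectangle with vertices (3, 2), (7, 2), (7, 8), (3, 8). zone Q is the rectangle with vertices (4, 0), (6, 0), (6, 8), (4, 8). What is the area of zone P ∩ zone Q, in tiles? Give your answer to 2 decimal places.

12.00

|zone P∩zone Q|: x∈[4,6], y∈[2,8] → 2·6 = 12.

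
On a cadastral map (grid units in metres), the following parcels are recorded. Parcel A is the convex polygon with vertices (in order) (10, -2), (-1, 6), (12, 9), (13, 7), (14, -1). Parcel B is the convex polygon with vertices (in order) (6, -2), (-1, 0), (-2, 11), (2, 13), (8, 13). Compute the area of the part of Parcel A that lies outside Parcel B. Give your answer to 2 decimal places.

63.18

|Parcel A| = 92.5, |Parcel A∩Parcel B| = 29.3171.
|Parcel A ∖ Parcel B| = |Parcel A| − |Parcel A∩Parcel B| = 92.5 − 29.3171 = 63.18.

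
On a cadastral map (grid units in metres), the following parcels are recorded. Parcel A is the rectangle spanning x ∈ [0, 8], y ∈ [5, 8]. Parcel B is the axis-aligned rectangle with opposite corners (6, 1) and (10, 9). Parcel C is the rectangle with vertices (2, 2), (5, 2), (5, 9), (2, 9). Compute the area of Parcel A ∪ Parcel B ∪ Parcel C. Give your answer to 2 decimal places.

By inclusion–exclusion:
Individual areas: |Parcel A| = 24, |Parcel B| = 32, |Parcel C| = 21.
|Parcel A∩Parcel B|: x∈[6,8], y∈[5,8] → 2·3 = 6.
|Parcel A∩Parcel C|: x∈[2,5], y∈[5,8] → 3·3 = 9.
|Parcel B∩Parcel C| = 0 (no overlap).
|Parcel A∩Parcel B∩Parcel C| = 0.
|Parcel A ∪ Parcel B ∪ Parcel C| = 77 − 15 + 0 = 62.00.

62.00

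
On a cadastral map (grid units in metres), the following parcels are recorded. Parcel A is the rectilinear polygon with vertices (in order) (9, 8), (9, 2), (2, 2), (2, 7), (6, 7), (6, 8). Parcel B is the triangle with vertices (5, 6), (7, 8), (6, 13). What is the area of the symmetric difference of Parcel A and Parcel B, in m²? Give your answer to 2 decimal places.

|Parcel A| = 38, |Parcel B| = 6, |Parcel A∩Parcel B| = 0.9286.
|Parcel A △ Parcel B| = |Parcel A| + |Parcel B| − 2·|Parcel A∩Parcel B| = 38 + 6 − 1.8571 = 42.14.

42.14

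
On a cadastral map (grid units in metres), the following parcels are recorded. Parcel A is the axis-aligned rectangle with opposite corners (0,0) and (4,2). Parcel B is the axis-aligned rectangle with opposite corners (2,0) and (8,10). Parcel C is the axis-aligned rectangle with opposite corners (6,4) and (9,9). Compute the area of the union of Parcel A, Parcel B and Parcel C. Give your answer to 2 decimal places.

By inclusion–exclusion:
Individual areas: |Parcel A| = 8, |Parcel B| = 60, |Parcel C| = 15.
|Parcel A∩Parcel B|: x∈[2,4], y∈[0,2] → 2·2 = 4.
|Parcel A∩Parcel C| = 0 (no overlap).
|Parcel B∩Parcel C|: x∈[6,8], y∈[4,9] → 2·5 = 10.
|Parcel A∩Parcel B∩Parcel C| = 0.
|Parcel A ∪ Parcel B ∪ Parcel C| = 83 − 14 + 0 = 69.00.

69.00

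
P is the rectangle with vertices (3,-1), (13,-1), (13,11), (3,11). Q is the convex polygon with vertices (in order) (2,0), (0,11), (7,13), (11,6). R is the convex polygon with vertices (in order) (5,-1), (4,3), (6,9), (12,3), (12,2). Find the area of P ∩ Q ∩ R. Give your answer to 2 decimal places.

The intersection is the polygon with vertices (4.357,1.571), (4,3), (6,9), (9.8,5.2).
By the shoelace formula its area is 19.74.

19.74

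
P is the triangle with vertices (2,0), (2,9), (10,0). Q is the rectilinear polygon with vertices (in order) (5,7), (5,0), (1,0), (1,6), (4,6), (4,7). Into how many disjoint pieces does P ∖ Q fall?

P ∖ Q splits into 2 disjoint pieces (area 3.75, area 14.0625).

2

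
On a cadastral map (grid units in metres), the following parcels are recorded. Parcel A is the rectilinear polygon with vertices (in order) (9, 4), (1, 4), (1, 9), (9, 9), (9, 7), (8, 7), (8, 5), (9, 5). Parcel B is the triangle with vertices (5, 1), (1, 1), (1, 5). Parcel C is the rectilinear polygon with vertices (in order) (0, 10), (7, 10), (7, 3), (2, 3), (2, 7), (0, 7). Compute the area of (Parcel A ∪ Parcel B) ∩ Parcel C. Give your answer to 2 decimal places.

|Parcel A ∪ Parcel B| = 45.5.
|(Parcel A ∪ Parcel B) ∩ Parcel C| = 27.50.

27.50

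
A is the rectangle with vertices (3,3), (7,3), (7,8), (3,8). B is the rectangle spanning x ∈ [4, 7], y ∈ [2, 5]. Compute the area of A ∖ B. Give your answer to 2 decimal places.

|A∩B|: x∈[4,7], y∈[3,5] → 3·2 = 6.
|A| = 20.
|A ∖ B| = |A| − |A∩B| = 20 − 6 = 14.00.

14.00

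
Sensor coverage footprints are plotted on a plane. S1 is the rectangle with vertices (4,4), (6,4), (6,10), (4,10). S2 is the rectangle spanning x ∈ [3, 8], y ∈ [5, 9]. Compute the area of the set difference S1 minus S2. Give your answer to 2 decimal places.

4.00

|S1∩S2|: x∈[4,6], y∈[5,9] → 2·4 = 8.
|S1| = 12.
|S1 ∖ S2| = |S1| − |S1∩S2| = 12 − 8 = 4.00.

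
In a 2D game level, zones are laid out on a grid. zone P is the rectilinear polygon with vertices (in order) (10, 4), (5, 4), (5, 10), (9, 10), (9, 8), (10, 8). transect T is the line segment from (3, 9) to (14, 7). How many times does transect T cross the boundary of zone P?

2

The segment meets the boundary at (10,7.727), (5,8.636).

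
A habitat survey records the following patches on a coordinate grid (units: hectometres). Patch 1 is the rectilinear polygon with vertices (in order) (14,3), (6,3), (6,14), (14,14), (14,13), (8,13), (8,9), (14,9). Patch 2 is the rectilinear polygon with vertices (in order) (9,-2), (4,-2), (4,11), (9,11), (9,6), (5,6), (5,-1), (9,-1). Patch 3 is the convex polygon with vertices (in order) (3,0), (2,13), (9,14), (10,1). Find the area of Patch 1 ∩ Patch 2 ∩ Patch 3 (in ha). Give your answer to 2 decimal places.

13.00

The intersection is the polygon with vertices (8,11), (8,9), (9,9), (9,6), (6,6), (6,11).
By the shoelace formula its area is 13.00.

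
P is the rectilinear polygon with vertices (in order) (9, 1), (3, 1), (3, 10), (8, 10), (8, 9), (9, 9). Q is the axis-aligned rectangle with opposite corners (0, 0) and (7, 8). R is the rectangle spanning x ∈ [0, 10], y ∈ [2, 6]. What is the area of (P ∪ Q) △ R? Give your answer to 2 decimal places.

|P ∪ Q| = 81.
|(P ∪ Q) ∩ R| = 36.
|(P ∪ Q) △ R| = 81 + 40 − 72 = 49.00.

49.00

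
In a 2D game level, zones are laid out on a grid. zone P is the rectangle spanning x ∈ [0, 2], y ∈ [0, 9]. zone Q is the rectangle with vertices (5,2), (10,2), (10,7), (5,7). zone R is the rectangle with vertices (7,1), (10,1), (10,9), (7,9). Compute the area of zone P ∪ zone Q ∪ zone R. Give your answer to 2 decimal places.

52.00

By inclusion–exclusion:
Individual areas: |zone P| = 18, |zone Q| = 25, |zone R| = 24.
|zone P∩zone Q| = 0 (no overlap).
|zone P∩zone R| = 0 (no overlap).
|zone Q∩zone R|: x∈[7,10], y∈[2,7] → 3·5 = 15.
|zone P∩zone Q∩zone R| = 0.
|zone P ∪ zone Q ∪ zone R| = 67 − 15 + 0 = 52.00.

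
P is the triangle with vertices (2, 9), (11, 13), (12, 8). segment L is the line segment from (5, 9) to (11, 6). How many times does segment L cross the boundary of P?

The segment meets the boundary at (5.75,8.625).

1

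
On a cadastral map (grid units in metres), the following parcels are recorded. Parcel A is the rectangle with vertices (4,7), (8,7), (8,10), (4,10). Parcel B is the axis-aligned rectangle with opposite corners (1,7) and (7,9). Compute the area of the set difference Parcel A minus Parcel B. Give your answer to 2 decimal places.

|Parcel A∩Parcel B|: x∈[4,7], y∈[7,9] → 3·2 = 6.
|Parcel A| = 12.
|Parcel A ∖ Parcel B| = |Parcel A| − |Parcel A∩Parcel B| = 12 − 6 = 6.00.

6.00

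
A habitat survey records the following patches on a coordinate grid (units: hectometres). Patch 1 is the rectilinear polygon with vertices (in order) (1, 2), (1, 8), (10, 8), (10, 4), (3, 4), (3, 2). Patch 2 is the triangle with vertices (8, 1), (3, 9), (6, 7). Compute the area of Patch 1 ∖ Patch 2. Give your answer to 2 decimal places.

|Patch 1| = 40, |Patch 1∩Patch 2| = 5.25.
|Patch 1 ∖ Patch 2| = |Patch 1| − |Patch 1∩Patch 2| = 40 − 5.25 = 34.75.

34.75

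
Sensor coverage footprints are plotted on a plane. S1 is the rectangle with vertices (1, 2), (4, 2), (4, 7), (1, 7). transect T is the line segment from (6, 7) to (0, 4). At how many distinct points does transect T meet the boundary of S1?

The segment meets the boundary at (1,4.5), (4,6).

2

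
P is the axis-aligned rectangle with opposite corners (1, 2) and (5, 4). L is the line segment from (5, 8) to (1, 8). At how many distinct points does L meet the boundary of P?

0

The segment lies entirely outside P and never meets its boundary.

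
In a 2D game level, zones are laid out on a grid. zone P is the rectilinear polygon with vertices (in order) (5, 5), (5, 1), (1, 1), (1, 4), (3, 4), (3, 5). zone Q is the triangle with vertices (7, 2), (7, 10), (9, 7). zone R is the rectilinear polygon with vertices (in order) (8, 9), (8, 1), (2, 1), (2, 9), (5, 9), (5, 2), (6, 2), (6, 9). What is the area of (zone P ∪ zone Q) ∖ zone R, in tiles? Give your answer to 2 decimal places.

|zone P ∪ zone Q| = 22.
|(zone P ∪ zone Q) ∩ zone R| = 16.6667.
|(zone P ∪ zone Q) ∖ zone R| = 22 − 16.6667 = 5.33.

5.33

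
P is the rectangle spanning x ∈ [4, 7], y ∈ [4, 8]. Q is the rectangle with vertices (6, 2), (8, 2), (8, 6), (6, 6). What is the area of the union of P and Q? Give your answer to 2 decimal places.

18.00

By inclusion–exclusion:
Individual areas: |P| = 12, |Q| = 8.
|P∩Q|: x∈[6,7], y∈[4,6] → 1·2 = 2.
|P ∪ Q| = 20 − 2 = 18.00.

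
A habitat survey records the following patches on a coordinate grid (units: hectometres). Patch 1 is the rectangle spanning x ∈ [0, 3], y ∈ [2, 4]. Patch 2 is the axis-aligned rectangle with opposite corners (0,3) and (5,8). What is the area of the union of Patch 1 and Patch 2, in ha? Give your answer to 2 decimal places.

By inclusion–exclusion:
Individual areas: |Patch 1| = 6, |Patch 2| = 25.
|Patch 1∩Patch 2|: x∈[0,3], y∈[3,4] → 3·1 = 3.
|Patch 1 ∪ Patch 2| = 31 − 3 = 28.00.

28.00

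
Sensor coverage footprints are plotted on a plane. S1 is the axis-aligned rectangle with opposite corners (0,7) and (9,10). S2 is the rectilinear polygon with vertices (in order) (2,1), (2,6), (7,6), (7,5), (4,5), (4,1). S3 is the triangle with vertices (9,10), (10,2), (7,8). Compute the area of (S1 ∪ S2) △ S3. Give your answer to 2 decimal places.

41.50

|S1 ∪ S2| = 40.
|(S1 ∪ S2) ∩ S3| = 3.75.
|(S1 ∪ S2) △ S3| = 40 + 9 − 7.5 = 41.50.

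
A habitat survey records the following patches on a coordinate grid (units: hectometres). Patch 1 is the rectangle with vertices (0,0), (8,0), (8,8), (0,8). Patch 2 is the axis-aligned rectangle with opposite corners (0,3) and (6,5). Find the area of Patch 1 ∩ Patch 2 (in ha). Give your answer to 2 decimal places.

|Patch 1∩Patch 2|: x∈[0,6], y∈[3,5] → 6·2 = 12.

12.00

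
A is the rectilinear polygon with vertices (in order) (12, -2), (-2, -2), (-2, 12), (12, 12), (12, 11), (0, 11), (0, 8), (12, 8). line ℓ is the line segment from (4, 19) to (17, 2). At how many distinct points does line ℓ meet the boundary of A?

2

The segment meets the boundary at (10.118,11), (9.353,12).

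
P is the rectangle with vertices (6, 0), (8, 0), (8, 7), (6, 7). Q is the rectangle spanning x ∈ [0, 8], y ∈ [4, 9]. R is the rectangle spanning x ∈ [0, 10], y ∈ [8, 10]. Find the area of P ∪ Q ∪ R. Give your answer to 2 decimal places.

By inclusion–exclusion:
Individual areas: |P| = 14, |Q| = 40, |R| = 20.
|P∩Q|: x∈[6,8], y∈[4,7] → 2·3 = 6.
|P∩R| = 0 (no overlap).
|Q∩R|: x∈[0,8], y∈[8,9] → 8·1 = 8.
|P∩Q∩R| = 0.
|P ∪ Q ∪ R| = 74 − 14 + 0 = 60.00.

60.00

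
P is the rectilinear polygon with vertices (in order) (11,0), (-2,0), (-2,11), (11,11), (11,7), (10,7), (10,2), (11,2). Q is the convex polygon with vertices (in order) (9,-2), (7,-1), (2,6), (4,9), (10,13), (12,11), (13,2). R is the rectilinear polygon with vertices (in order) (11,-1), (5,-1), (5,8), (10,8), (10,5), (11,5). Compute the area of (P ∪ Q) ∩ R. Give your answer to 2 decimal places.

|P ∪ Q| = 168.8571.
|(P ∪ Q) ∩ R| = 48.86.

48.86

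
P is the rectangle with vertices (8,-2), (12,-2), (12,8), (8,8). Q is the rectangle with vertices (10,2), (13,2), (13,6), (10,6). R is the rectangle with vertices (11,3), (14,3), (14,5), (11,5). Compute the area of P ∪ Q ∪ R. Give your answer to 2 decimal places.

By inclusion–exclusion:
Individual areas: |P| = 40, |Q| = 12, |R| = 6.
|P∩Q|: x∈[10,12], y∈[2,6] → 2·4 = 8.
|P∩R|: x∈[11,12], y∈[3,5] → 1·2 = 2.
|Q∩R|: x∈[11,13], y∈[3,5] → 2·2 = 4.
|P∩Q∩R| = 2.
|P ∪ Q ∪ R| = 58 − 14 + 2 = 46.00.

46.00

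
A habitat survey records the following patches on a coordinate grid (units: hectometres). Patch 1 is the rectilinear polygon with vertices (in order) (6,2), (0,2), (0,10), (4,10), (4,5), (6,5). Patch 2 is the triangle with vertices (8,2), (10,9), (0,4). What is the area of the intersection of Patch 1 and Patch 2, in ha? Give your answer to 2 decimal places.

The intersection is the polygon with vertices (4,5), (6,5), (6,2.5), (0,4), (4,6).
By the shoelace formula its area is 10.50.

10.50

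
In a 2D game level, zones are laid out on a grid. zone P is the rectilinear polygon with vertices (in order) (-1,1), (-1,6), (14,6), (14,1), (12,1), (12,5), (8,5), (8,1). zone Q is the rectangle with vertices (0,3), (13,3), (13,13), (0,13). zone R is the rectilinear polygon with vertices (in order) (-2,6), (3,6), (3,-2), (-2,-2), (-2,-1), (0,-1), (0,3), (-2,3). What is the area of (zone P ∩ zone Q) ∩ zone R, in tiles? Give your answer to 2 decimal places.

9.00

The region (zone P ∩ zone Q) ∩ zone R is the polygon with vertices (0,3), (0,6), (3,6), (3,3).
By the shoelace formula its area is 9.00.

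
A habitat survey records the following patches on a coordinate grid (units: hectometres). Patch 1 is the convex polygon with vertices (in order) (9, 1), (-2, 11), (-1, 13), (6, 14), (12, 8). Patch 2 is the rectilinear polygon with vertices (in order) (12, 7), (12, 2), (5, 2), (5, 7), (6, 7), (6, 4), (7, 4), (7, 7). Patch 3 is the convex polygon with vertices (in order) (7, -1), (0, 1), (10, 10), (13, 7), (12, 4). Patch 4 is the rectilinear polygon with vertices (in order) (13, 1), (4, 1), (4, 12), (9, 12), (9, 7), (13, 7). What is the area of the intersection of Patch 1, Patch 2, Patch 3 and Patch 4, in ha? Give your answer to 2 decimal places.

19.63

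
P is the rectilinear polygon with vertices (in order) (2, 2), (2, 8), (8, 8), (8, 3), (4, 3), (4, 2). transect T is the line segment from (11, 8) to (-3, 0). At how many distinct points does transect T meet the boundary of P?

2

The segment meets the boundary at (2,2.857), (8,6.286).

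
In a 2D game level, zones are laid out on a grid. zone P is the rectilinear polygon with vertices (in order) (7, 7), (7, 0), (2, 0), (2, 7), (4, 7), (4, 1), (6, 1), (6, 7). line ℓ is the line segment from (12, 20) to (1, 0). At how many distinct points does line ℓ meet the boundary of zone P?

The segment meets the boundary at (2,1.818), (4,5.455).

2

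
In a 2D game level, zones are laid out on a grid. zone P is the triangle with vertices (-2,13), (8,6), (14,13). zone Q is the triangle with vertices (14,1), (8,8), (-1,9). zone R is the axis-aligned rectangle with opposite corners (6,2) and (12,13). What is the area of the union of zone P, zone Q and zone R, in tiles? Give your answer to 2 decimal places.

By inclusion–exclusion:
Individual areas: |zone P| = 56, |zone Q| = 28.5, |zone R| = 66.
|zone P∩zone Q| = 4.2534.
|zone P∩zone R| = 31.2667.
|zone Q∩zone R| = 16.8889.
|zone P∩zone Q∩zone R| = 3.6794.
|zone P ∪ zone Q ∪ zone R| = 150.5 − 52.4089 + 3.6794 = 101.77.

101.77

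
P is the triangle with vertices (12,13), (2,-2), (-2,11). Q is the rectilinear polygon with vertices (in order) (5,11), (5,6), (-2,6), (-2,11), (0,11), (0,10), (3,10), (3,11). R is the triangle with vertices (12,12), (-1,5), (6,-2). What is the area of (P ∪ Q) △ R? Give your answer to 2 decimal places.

|P ∪ Q| = 98.8462.
|(P ∪ Q) ∩ R| = 41.6375.
|(P ∪ Q) △ R| = 98.8462 + 70 − 83.2751 = 85.57.

85.57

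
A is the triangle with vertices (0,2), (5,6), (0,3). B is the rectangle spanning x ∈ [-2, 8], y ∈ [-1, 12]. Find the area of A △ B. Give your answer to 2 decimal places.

|A| = 2.5, |B| = 130, |A∩B| = 2.5.
|A △ B| = |A| + |B| − 2·|A∩B| = 2.5 + 130 − 5 = 127.50.

127.50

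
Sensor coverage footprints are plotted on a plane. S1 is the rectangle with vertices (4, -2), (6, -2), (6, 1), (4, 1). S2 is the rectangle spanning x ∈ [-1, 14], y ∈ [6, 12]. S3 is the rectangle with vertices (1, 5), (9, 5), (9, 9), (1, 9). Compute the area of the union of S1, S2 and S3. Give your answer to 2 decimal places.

By inclusion–exclusion:
Individual areas: |S1| = 6, |S2| = 90, |S3| = 32.
|S1∩S2| = 0 (no overlap).
|S1∩S3| = 0 (no overlap).
|S2∩S3|: x∈[1,9], y∈[6,9] → 8·3 = 24.
|S1∩S2∩S3| = 0.
|S1 ∪ S2 ∪ S3| = 128 − 24 + 0 = 104.00.

104.00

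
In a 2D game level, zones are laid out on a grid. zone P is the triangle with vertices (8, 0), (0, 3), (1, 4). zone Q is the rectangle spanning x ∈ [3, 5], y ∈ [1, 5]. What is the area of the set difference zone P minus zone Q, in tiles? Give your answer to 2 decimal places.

3.93

|zone P| = 5.5, |zone P∩zone Q| = 1.5714.
|zone P ∖ zone Q| = |zone P| − |zone P∩zone Q| = 5.5 − 1.5714 = 3.93.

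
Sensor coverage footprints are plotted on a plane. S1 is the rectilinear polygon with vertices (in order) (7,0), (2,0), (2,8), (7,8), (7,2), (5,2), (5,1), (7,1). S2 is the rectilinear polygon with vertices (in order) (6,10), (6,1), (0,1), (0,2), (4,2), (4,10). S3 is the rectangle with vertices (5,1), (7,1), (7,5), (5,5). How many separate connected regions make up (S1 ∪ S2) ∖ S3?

1

(S1 ∪ S2) ∖ S3 is a single connected region.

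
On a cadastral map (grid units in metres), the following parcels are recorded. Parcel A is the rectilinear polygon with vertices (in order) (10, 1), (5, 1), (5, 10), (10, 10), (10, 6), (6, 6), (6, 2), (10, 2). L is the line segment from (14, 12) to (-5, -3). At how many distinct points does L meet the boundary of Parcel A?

4

The segment meets the boundary at (5,4.895), (6,5.684), (6.4,6), (10,8.842).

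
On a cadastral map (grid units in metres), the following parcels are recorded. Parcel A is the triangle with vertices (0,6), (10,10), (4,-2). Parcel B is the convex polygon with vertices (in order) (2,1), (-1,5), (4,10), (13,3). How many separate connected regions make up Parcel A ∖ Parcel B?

Parcel A ∖ Parcel B splits into 2 disjoint pieces (area 5.3253, area 5.7042).

2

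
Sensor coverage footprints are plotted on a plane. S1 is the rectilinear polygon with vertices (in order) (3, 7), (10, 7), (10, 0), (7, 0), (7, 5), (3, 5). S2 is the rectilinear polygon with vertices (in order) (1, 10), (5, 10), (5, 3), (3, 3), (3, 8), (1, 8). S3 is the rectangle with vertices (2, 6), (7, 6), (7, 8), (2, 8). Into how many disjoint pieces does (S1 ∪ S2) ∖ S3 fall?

(S1 ∪ S2) ∖ S3 splits into 2 disjoint pieces (area 29, area 8).

2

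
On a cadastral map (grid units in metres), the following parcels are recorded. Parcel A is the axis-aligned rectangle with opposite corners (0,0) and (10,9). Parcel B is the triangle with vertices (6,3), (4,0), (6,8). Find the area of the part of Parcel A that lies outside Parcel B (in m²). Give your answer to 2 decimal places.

85.00

|Parcel A| = 90, |Parcel A∩Parcel B| = 5.
|Parcel A ∖ Parcel B| = |Parcel A| − |Parcel A∩Parcel B| = 90 − 5 = 85.00.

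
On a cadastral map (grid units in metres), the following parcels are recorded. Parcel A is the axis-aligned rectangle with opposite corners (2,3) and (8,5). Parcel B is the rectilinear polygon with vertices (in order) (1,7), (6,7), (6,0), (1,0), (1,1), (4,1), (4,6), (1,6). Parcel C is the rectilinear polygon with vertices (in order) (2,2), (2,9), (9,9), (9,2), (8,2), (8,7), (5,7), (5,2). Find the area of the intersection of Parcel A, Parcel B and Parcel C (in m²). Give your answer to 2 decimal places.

2.00

The intersection is the polygon with vertices (4,3), (4,5), (5,5), (5,3).
By the shoelace formula its area is 2.00.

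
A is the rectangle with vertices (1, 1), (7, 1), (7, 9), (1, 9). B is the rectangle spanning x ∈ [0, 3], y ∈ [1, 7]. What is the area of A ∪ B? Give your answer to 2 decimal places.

54.00

By inclusion–exclusion:
Individual areas: |A| = 48, |B| = 18.
|A∩B|: x∈[1,3], y∈[1,7] → 2·6 = 12.
|A ∪ B| = 66 − 12 = 54.00.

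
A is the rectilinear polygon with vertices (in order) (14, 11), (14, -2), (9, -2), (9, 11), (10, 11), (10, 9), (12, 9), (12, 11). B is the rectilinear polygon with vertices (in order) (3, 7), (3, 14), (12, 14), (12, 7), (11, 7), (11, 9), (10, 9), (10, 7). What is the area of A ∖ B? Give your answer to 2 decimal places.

|A| = 61, |A∩B| = 6.
|A ∖ B| = |A| − |A∩B| = 61 − 6 = 55.00.

55.00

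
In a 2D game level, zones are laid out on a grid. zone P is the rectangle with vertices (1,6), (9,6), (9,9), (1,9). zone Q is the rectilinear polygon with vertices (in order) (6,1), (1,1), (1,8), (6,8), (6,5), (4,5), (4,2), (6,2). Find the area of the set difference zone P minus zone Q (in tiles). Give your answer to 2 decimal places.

14.00

|zone P| = 24, |zone P∩zone Q| = 10.
|zone P ∖ zone Q| = |zone P| − |zone P∩zone Q| = 24 − 10 = 14.00.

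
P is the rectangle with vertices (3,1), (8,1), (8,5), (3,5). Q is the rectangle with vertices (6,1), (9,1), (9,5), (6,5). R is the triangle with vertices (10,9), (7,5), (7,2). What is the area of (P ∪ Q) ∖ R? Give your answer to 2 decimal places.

22.07

|P ∪ Q| = 24.
|(P ∪ Q) ∩ R| = 1.9286.
|(P ∪ Q) ∖ R| = 24 − 1.9286 = 22.07.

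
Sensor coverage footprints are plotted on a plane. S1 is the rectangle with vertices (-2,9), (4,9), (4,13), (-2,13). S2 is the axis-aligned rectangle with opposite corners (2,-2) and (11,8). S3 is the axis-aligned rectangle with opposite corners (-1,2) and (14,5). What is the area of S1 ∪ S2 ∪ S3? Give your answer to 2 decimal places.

132.00

By inclusion–exclusion:
Individual areas: |S1| = 24, |S2| = 90, |S3| = 45.
|S1∩S2| = 0 (no overlap).
|S1∩S3| = 0 (no overlap).
|S2∩S3|: x∈[2,11], y∈[2,5] → 9·3 = 27.
|S1∩S2∩S3| = 0.
|S1 ∪ S2 ∪ S3| = 159 − 27 + 0 = 132.00.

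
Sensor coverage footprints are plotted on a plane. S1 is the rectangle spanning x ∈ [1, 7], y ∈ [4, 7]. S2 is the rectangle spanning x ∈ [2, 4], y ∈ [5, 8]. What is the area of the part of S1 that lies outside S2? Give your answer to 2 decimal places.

14.00

|S1∩S2|: x∈[2,4], y∈[5,7] → 2·2 = 4.
|S1| = 18.
|S1 ∖ S2| = |S1| − |S1∩S2| = 18 − 4 = 14.00.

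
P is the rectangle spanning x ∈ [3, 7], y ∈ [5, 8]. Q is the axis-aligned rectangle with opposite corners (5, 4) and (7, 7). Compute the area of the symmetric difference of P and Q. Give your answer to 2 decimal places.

|P∩Q|: x∈[5,7], y∈[5,7] → 2·2 = 4.
|P △ Q| = |P| + |Q| − 2·|P∩Q| = 12 + 6 − 8 = 10.00.

10.00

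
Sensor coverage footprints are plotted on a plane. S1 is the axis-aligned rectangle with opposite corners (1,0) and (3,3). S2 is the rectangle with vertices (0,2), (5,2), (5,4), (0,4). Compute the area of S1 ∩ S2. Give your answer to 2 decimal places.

2.00

|S1∩S2|: x∈[1,3], y∈[2,3] → 2·1 = 2.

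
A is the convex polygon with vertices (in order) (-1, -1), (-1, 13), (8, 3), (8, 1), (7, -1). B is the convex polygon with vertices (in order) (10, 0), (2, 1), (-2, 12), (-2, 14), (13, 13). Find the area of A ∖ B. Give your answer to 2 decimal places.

|A| = 80, |A∩B| = 52.7426.
|A ∖ B| = |A| − |A∩B| = 80 − 52.7426 = 27.26.

27.26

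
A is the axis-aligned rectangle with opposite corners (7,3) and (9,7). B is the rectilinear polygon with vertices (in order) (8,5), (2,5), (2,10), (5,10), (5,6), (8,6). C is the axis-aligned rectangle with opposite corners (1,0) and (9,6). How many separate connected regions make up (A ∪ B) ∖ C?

2

(A ∪ B) ∖ C splits into 2 disjoint pieces (area 2, area 12).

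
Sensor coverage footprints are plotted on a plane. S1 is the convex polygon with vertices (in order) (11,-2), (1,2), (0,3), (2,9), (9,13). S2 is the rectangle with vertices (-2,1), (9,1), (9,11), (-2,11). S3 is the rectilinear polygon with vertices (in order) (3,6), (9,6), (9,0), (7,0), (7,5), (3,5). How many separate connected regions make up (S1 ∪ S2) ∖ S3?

(S1 ∪ S2) ∖ S3 is a single connected region.

1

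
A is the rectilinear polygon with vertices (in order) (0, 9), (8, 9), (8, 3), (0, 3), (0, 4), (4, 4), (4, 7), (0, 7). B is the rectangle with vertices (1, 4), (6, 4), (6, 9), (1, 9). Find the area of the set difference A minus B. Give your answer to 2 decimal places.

20.00

|A| = 36, |A∩B| = 16.
|A ∖ B| = |A| − |A∩B| = 36 − 16 = 20.00.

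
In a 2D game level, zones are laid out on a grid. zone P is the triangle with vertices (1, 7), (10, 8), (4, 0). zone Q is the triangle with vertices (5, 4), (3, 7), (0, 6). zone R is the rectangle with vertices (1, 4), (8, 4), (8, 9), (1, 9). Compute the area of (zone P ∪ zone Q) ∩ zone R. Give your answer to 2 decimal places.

21.55

|zone P ∪ zone Q| = 33.7902.
|(zone P ∪ zone Q) ∩ zone R| = 21.55.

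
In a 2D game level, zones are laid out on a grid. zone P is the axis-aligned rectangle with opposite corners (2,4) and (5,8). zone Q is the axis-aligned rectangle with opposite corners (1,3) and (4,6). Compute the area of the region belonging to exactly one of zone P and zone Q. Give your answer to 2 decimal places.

|zone P∩zone Q|: x∈[2,4], y∈[4,6] → 2·2 = 4.
|zone P △ zone Q| = |zone P| + |zone Q| − 2·|zone P∩zone Q| = 12 + 9 − 8 = 13.00.

13.00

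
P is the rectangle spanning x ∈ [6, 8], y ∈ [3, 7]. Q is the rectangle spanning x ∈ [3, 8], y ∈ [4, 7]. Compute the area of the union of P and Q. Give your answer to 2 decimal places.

17.00

By inclusion–exclusion:
Individual areas: |P| = 8, |Q| = 15.
|P∩Q|: x∈[6,8], y∈[4,7] → 2·3 = 6.
|P ∪ Q| = 23 − 6 = 17.00.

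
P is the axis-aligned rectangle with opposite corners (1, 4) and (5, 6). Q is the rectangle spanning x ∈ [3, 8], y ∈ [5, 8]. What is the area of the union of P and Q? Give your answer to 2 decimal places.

21.00

By inclusion–exclusion:
Individual areas: |P| = 8, |Q| = 15.
|P∩Q|: x∈[3,5], y∈[5,6] → 2·1 = 2.
|P ∪ Q| = 23 − 2 = 21.00.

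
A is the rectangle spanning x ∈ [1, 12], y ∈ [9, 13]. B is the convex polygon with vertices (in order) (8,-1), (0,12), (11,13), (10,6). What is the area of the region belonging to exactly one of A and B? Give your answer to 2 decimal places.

55.54

|A| = 44, |B| = 79, |A∩B| = 33.73.
|A △ B| = |A| + |B| − 2·|A∩B| = 44 + 79 − 67.4599 = 55.54.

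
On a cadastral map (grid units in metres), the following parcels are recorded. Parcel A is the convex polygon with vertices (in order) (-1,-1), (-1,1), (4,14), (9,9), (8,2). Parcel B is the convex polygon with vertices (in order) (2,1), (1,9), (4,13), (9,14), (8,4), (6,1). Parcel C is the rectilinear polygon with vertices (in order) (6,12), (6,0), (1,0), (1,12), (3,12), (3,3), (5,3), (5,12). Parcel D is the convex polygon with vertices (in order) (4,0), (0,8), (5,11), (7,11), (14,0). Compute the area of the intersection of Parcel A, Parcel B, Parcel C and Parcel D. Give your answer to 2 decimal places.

22.16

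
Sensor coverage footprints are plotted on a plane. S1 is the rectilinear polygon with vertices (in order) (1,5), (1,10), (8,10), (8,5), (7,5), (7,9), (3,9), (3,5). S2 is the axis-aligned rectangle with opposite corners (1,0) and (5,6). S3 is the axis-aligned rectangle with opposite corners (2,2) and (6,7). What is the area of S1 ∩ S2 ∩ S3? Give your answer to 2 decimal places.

The intersection is the polygon with vertices (3,6), (3,5), (2,5), (2,6).
By the shoelace formula its area is 1.00.

1.00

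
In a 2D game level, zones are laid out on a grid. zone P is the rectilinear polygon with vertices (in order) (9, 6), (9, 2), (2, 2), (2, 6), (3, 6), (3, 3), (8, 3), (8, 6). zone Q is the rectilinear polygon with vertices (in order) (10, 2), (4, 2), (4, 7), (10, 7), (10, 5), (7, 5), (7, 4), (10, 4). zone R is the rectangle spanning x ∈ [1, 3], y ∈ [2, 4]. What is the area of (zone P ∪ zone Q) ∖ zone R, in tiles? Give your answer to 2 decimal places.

31.00

|zone P ∪ zone Q| = 33.
|(zone P ∪ zone Q) ∩ zone R| = 2.
|(zone P ∪ zone Q) ∖ zone R| = 33 − 2 = 31.00.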